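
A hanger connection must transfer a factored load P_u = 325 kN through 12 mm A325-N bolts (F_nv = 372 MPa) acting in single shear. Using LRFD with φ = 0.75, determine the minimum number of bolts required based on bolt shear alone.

11 bolts

A_b = π·12²/4 = 113.1 mm².
Per-bolt design strength φR_n = 0.75 × 372 × 113.1 × 1 / 1000 = 31.55 kN.
n ≥ 325 / 31.55 = 10.3 → use 11 bolts.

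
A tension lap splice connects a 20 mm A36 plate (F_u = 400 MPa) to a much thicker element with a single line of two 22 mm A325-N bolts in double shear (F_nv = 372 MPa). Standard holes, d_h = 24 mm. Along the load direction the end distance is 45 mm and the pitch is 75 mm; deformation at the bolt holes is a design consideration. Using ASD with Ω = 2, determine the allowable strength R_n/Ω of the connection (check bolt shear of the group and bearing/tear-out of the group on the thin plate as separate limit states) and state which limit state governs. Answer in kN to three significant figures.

Bolt shear: A_b = π·22²/4 = 380.1 mm²; R_n = 372 × 380.1 × 2 × 2 / 1000 = 565.6 kN → 565.6 / 2 = 283 kN.
Bearing (1.2 l_c t F_u ≤ 2.4 d t F_u): upper limit = 2.4·22·20·400 / 1000 = 422.4 kN.
  Edge l_c = 45 − 24/2 = 33 → r_n = 316.8 kN; interior l_c = 75 − 24 = 51 → r_n = 422.4 kN.
  R_n,bearing = 1·316.8 + 1·422.4 = 739.2 kN → 739.2 / 2 = 370 kN.
Bolt shear governs: 283 kN.

283 kN (bolt shear governs)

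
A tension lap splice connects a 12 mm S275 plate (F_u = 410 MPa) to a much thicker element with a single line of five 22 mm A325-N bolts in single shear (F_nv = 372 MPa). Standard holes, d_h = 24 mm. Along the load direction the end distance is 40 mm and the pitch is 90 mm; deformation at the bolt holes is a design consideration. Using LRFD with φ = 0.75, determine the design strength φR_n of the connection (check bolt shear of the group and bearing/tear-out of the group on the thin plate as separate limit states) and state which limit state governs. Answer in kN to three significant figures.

Bolt shear: A_b = π·22²/4 = 380.1 mm²; R_n = 372 × 380.1 × 5 × 1 / 1000 = 707 kN → 0.75 × 707 = 530 kN.
Bearing (1.2 l_c t F_u ≤ 2.4 d t F_u): upper limit = 2.4·22·12·410 / 1000 = 259.8 kN.
  Edge l_c = 40 − 24/2 = 28 → r_n = 165.3 kN; interior l_c = 90 − 24 = 66 → r_n = 259.8 kN.
  R_n,bearing = 1·165.3 + 4·259.8 = 1204 kN → 0.75 × 1204 = 903 kN.
Bolt shear governs: 530 kN.

530 kN (bolt shear governs)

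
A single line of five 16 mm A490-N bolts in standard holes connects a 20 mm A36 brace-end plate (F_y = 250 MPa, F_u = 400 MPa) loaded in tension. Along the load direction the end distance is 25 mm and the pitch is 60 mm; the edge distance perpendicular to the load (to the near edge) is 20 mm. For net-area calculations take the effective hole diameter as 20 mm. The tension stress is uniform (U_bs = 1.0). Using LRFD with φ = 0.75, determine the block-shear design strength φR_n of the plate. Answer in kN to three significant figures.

Shear plane L_v = 25 + 4·60 = 265 mm; A_gv = 265 × 20 = 5300 mm².
A_nv = (265 − 4.5·20) × 20 = 3500 mm².
A_nt = (20 − 0.5·20) × 20 = 200 mm².
0.6 F_u A_nv = 840 kN; 0.6 F_y A_gv = 795 kN → shear yielding governs the shear term.
R_n = 795 + 1.0 × 400 × 200 / 1000 = 875 kN.
Design strength φR_n = 0.75 × 875 = 656 kN.

656 kN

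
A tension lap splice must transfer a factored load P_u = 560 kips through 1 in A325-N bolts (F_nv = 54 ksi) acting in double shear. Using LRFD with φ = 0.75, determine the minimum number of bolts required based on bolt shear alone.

A_b = π·1²/4 = 0.7854 in².
Per-bolt design strength φR_n = 0.75 × 54 × 0.7854 × 2 = 63.62 kips.
n ≥ 560 / 63.62 = 8.803 → use 9 bolts.

9 bolts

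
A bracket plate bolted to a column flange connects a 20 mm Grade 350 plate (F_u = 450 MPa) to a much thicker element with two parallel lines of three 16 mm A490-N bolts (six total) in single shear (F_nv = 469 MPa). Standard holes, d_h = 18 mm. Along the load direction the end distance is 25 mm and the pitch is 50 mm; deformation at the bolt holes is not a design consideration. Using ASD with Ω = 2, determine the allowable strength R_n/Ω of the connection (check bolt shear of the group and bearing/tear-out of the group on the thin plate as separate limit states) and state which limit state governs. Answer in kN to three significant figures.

283 kN (bolt shear governs)

Bolt shear: A_b = π·16²/4 = 201.1 mm²; R_n = 469 × 201.1 × 6 × 1 / 1000 = 565.8 kN → 565.8 / 2 = 283 kN.
Bearing (1.5 l_c t F_u ≤ 3.0 d t F_u): upper limit = 3.0·16·20·450 / 1000 = 432 kN.
  Edge l_c = 25 − 18/2 = 16 → r_n = 216 kN; interior l_c = 50 − 18 = 32 → r_n = 432 kN.
  R_n,bearing = 2·216 + 4·432 = 2160 kN → 2160 / 2 = 1080 kN.
Bolt shear governs: 283 kN.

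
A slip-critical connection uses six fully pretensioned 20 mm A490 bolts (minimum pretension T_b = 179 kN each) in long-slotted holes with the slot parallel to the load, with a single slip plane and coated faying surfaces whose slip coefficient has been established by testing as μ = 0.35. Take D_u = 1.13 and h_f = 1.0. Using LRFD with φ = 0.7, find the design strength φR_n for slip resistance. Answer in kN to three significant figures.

297 kN

R_n = μ · D_u · h_f · T_b · n_s · n_b = 0.35 × 1.13 × 1.0 × 179 × 1 × 6 = 424.8 kN.
Design strength φR_n = 0.7 × 424.8 = 297 kN.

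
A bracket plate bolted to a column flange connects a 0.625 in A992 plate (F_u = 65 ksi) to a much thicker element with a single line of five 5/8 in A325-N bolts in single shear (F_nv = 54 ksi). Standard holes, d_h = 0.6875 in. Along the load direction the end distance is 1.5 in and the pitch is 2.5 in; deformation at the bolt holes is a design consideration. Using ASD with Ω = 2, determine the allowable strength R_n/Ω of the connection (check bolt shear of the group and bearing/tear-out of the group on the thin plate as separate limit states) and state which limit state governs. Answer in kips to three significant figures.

41.4 kips (bolt shear governs)

Bolt shear: A_b = π·0.625²/4 = 0.3068 in²; R_n = 54 × 0.3068 × 5 × 1 = 82.83 kips → 82.83 / 2 = 41.4 kips.
Bearing (1.2 l_c t F_u ≤ 2.4 d t F_u): upper limit = 2.4·0.625·0.625·65 = 60.94 kips.
  Edge l_c = 1.5 − 0.6875/2 = 1.156 → r_n = 56.37 kips; interior l_c = 2.5 − 0.6875 = 1.812 → r_n = 60.94 kips.
  R_n,bearing = 1·56.37 + 4·60.94 = 300.1 kips → 300.1 / 2 = 150 kips.
Bolt shear governs: 41.4 kips.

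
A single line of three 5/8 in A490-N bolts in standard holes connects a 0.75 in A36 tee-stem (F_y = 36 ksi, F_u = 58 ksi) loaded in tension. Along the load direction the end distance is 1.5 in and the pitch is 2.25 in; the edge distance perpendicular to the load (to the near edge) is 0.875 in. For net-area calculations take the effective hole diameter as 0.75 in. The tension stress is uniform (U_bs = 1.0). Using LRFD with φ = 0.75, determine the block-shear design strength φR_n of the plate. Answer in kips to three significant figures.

Shear plane L_v = 1.5 + 2·2.25 = 6 in; A_gv = 6 × 0.75 = 4.5 in².
A_nv = (6 − 2.5·0.75) × 0.75 = 3.094 in².
A_nt = (0.875 − 0.5·0.75) × 0.75 = 0.375 in².
0.6 F_u A_nv = 107.7 kips; 0.6 F_y A_gv = 97.2 kips → shear yielding governs the shear term.
R_n = 97.2 + 1.0 × 58 × 0.375 = 118.9 kips.
Design strength φR_n = 0.75 × 118.9 = 89.2 kips.

89.2 kips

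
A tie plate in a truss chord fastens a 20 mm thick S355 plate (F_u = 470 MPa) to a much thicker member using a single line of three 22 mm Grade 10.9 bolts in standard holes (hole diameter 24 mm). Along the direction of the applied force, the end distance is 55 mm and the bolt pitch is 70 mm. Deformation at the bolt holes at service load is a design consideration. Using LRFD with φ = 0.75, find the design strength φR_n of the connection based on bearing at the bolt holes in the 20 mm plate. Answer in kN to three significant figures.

1110 kN

Per bolt r_n = 1.2 l_c t F_u ≤ 2.4 d t F_u; upper limit = 2.4 × 22 × 20 × 470 / 1000 = 496.3 kN.
Edge bolt: l_c = 55 − 24/2 = 43 mm → 1.2 × 43 × 20 × 470 / 1000 = 485 → r_n = 485 kN.
Interior bolts: l_c = 70 − 24 = 46 mm → 1.2 × 46 × 20 × 470 / 1000 = 518.9 → r_n = 496.3 kN.
R_n = 1 × 485 + 2 × 496.3 = 1478 kN.
Design strength φR_n = 0.75 × 1478 = 1110 kN.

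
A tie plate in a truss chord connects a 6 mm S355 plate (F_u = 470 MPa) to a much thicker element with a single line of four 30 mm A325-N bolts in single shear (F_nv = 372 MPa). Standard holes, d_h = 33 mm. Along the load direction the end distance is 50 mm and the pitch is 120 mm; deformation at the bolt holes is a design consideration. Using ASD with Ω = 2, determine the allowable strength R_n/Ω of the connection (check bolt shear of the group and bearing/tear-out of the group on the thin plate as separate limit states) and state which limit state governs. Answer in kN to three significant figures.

361 kN (bearing governs)

Bolt shear: A_b = π·30²/4 = 706.9 mm²; R_n = 372 × 706.9 × 4 × 1 / 1000 = 1052 kN → 1052 / 2 = 526 kN.
Bearing (1.2 l_c t F_u ≤ 2.4 d t F_u): upper limit = 2.4·30·6·470 / 1000 = 203 kN.
  Edge l_c = 50 − 33/2 = 33.5 → r_n = 113.4 kN; interior l_c = 120 − 33 = 87 → r_n = 203 kN.
  R_n,bearing = 1·113.4 + 3·203 = 722.5 kN → 722.5 / 2 = 361 kN.
Bearing governs: 361 kN.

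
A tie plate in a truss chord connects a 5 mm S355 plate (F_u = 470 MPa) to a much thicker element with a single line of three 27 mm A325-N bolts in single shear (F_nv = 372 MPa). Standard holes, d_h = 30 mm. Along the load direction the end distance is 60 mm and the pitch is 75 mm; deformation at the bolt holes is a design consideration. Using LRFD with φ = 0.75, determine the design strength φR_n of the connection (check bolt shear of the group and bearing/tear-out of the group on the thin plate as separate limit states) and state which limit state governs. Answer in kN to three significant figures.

Bolt shear: A_b = π·27²/4 = 572.6 mm²; R_n = 372 × 572.6 × 3 × 1 / 1000 = 639 kN → 0.75 × 639 = 479 kN.
Bearing (1.2 l_c t F_u ≤ 2.4 d t F_u): upper limit = 2.4·27·5·470 / 1000 = 152.3 kN.
  Edge l_c = 60 − 30/2 = 45 → r_n = 126.9 kN; interior l_c = 75 − 30 = 45 → r_n = 126.9 kN.
  R_n,bearing = 1·126.9 + 2·126.9 = 380.7 kN → 0.75 × 380.7 = 286 kN.
Bearing governs: 286 kN.

286 kN (bearing governs)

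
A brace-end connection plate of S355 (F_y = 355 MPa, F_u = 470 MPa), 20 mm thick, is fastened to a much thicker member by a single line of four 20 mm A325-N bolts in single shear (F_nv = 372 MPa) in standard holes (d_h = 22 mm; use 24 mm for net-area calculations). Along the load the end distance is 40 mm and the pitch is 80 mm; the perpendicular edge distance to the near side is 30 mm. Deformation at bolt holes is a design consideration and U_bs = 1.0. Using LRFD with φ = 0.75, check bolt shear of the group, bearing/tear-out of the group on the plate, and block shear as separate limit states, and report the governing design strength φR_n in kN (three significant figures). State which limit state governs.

351 kN (bolt shear governs)

Bolt shear: A_b = π·20²/4 = 314.2 mm²; R_n = 372 × 314.2 × 4 × 1 / 1000 = 467.5 kN → 0.75 × 467.5 = 351 kN.
Bearing: edge l_c = 29, r_n = 327.1 kN; interior l_c = 58, r_n = 451.2 kN; R_n = 327.1 + 3·451.2 = 1681 kN → 1260 kN.
Block shear: A_gv = 5600, A_nv = 3920, A_nt = 360 mm²; R_n = min(0.6F_uA_nv, 0.6F_yA_gv) + U_bs·F_u·A_nt = 1275 kN → 956 kN.
Bolt shear governs: 351 kN.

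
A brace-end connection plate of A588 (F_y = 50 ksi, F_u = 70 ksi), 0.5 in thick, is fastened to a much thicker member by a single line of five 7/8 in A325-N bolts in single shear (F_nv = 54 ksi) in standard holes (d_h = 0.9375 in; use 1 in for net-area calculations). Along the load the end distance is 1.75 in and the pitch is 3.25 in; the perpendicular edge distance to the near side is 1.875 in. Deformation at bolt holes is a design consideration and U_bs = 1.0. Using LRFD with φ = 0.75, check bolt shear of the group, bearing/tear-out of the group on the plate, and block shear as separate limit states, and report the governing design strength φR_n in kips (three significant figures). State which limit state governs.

122 kips (bolt shear governs)

Bolt shear: A_b = π·0.875²/4 = 0.6013 in²; R_n = 54 × 0.6013 × 5 × 1 = 162.4 kips → 0.75 × 162.4 = 122 kips.
Bearing: edge l_c = 1.281, r_n = 53.81 kips; interior l_c = 2.312, r_n = 73.5 kips; R_n = 53.81 + 4·73.5 = 347.8 kips → 261 kips.
Block shear: A_gv = 7.375, A_nv = 5.125, A_nt = 0.6875 in²; R_n = min(0.6F_uA_nv, 0.6F_yA_gv) + U_bs·F_u·A_nt = 263.4 kips → 198 kips.
Bolt shear governs: 122 kips.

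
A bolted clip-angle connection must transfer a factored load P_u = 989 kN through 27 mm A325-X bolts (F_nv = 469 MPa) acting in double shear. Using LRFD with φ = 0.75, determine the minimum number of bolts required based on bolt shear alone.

A_b = π·27²/4 = 572.6 mm².
Per-bolt design strength φR_n = 0.75 × 469 × 572.6 × 2 / 1000 = 402.8 kN.
n ≥ 989 / 402.8 = 2.455 → use 3 bolts.

3 bolts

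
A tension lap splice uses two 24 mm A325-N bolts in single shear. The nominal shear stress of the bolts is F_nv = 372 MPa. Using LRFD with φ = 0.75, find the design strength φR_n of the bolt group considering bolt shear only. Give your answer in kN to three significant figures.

252 kN

A_b = π × 24² / 4 = 452.4 mm².
R_n = F_nv · A_b · n · n_s = 372 × 452.4 × 2 × 1 / 1000 = 336.6 kN.
Design strength φR_n = 0.75 × 336.6 = 252 kN.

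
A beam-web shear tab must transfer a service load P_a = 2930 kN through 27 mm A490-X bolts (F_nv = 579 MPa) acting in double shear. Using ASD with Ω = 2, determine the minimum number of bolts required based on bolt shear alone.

9 bolts

A_b = π·27²/4 = 572.6 mm².
Per-bolt allowable strength R_n/Ω = 579 × 572.6 × 2 / 1000 / 2 = 331.5 kN.
n ≥ 2930 / 331.5 = 8.838 → use 9 bolts.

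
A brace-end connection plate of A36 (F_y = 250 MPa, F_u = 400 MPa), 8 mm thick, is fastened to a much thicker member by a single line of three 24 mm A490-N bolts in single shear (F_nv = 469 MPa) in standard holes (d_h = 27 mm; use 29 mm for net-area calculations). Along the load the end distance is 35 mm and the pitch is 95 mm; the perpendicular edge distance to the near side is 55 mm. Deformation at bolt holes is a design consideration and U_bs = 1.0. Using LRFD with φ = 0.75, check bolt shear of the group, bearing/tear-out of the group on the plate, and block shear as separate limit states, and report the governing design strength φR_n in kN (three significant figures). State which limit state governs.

Bolt shear: A_b = π·24²/4 = 452.4 mm²; R_n = 469 × 452.4 × 3 × 1 / 1000 = 636.5 kN → 0.75 × 636.5 = 477 kN.
Bearing: edge l_c = 21.5, r_n = 82.56 kN; interior l_c = 68, r_n = 184.3 kN; R_n = 82.56 + 2·184.3 = 451.2 kN → 338 kN.
Block shear: A_gv = 1800, A_nv = 1220, A_nt = 324 mm²; R_n = min(0.6F_uA_nv, 0.6F_yA_gv) + U_bs·F_u·A_nt = 399.6 kN → 300 kN.
Block shear governs: 300 kN.

300 kN (block shear governs)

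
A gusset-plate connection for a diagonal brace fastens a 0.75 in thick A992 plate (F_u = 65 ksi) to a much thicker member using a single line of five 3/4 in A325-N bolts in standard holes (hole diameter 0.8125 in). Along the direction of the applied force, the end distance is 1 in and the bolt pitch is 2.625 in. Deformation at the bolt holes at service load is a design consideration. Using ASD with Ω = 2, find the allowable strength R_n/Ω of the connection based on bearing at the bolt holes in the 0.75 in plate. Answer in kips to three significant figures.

193 kips

Per bolt r_n = 1.2 l_c t F_u ≤ 2.4 d t F_u; upper limit = 2.4 × 0.75 × 0.75 × 65 = 87.75 kips.
Edge bolt: l_c = 1 − 0.8125/2 = 0.5938 in → 1.2 × 0.5938 × 0.75 × 65 = 34.73 → r_n = 34.73 kips.
Interior bolts: l_c = 2.625 − 0.8125 = 1.812 in → 1.2 × 1.812 × 0.75 × 65 = 106 → r_n = 87.75 kips.
R_n = 1 × 34.73 + 4 × 87.75 = 385.7 kips.
Allowable strength R_n/Ω = 385.7 / 2 = 193 kips.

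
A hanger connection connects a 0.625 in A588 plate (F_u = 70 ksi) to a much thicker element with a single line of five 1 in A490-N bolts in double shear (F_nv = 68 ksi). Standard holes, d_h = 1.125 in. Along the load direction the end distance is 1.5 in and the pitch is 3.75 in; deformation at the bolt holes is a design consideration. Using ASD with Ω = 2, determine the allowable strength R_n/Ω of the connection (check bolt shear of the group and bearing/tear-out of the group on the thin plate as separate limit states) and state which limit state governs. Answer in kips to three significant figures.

Bolt shear: A_b = π·1²/4 = 0.7854 in²; R_n = 68 × 0.7854 × 5 × 2 = 534.1 kips → 534.1 / 2 = 267 kips.
Bearing (1.2 l_c t F_u ≤ 2.4 d t F_u): upper limit = 2.4·1·0.625·70 = 105 kips.
  Edge l_c = 1.5 − 1.125/2 = 0.9375 → r_n = 49.22 kips; interior l_c = 3.75 − 1.125 = 2.625 → r_n = 105 kips.
  R_n,bearing = 1·49.22 + 4·105 = 469.2 kips → 469.2 / 2 = 235 kips.
Bearing governs: 235 kips.

235 kips (bearing governs)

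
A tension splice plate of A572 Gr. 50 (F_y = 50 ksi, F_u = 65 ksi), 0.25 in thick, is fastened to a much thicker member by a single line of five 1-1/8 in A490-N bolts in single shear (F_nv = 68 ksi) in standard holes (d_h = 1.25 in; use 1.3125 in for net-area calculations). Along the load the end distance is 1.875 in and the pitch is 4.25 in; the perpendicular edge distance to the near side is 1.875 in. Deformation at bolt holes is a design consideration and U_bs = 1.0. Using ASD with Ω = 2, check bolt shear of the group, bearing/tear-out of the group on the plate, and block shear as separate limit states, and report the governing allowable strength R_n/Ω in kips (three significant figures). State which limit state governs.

Bolt shear: A_b = π·1.125²/4 = 0.994 in²; R_n = 68 × 0.994 × 5 × 1 = 338 kips → 338 / 2 = 169 kips.
Bearing: edge l_c = 1.25, r_n = 24.38 kips; interior l_c = 3, r_n = 43.87 kips; R_n = 24.38 + 4·43.87 = 199.9 kips → 99.9 kips.
Block shear: A_gv = 4.719, A_nv = 3.242, A_nt = 0.3047 in²; R_n = min(0.6F_uA_nv, 0.6F_yA_gv) + U_bs·F_u·A_nt = 146.2 kips → 73.1 kips.
Block shear governs: 73.1 kips.

73.1 kips (block shear governs)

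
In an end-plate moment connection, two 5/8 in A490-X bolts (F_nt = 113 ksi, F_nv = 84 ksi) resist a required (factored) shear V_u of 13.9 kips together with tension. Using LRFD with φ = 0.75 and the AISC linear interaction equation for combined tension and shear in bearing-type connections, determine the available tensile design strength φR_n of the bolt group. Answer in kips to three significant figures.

48.9 kips

A_b = π·0.625²/4 = 0.3068 in²; f_rv = 13.9 / (2 × 0.3068) = 22.65 ksi.
F'_nt = 1.3 F_nt − (F_nt / φF_nv) f_rv = 1.3·113 − (113/(0.75·84))·22.65 = 106.3 ksi, capped at F_nt → F'_nt = 106.3 ksi.
R_n = F'_nt · A_b · n = 106.3 × 0.3068 × 2 = 65.2 kips.
Design strength φR_n = 0.75 × 65.2 = 48.9 kips.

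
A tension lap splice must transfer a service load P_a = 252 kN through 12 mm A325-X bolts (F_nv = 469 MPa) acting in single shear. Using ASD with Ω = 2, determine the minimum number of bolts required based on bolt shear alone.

10 bolts

A_b = π·12²/4 = 113.1 mm².
Per-bolt allowable strength R_n/Ω = 469 × 113.1 × 1 / 1000 / 2 = 26.52 kN.
n ≥ 252 / 26.52 = 9.502 → use 10 bolts.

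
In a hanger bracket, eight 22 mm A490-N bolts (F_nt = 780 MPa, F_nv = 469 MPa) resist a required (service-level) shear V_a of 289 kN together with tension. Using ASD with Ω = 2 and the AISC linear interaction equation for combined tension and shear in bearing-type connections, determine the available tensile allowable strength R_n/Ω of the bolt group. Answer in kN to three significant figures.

A_b = π·22²/4 = 380.1 mm²; f_rv = 289 × 1000 / (8 × 380.1) = 95.03 MPa.
F'_nt = 1.3 F_nt − (Ω F_nt / F_nv) f_rv = 1.3·780 − (2·780/469)·95.03 = 697.9 MPa, capped at F_nt → F'_nt = 697.9 MPa.
R_n = F'_nt · A_b · n = 697.9 × 380.1 × 8 / 1000 = 2122 kN.
Allowable strength R_n/Ω = 2122 / 2 = 1060 kN.

1060 kN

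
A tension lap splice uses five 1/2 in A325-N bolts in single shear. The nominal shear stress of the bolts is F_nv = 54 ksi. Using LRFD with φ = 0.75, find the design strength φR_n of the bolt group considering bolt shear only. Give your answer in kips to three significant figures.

A_b = π × 0.5² / 4 = 0.1963 in².
R_n = F_nv · A_b · n · n_s = 54 × 0.1963 × 5 × 1 = 53.01 kips.
Design strength φR_n = 0.75 × 53.01 = 39.8 kips.

39.8 kips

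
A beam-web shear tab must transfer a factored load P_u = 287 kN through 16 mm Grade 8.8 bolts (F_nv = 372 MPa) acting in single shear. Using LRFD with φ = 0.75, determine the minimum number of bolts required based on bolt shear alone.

6 bolts

A_b = π·16²/4 = 201.1 mm².
Per-bolt design strength φR_n = 0.75 × 372 × 201.1 × 1 / 1000 = 56.1 kN.
n ≥ 287 / 56.1 = 5.116 → use 6 bolts.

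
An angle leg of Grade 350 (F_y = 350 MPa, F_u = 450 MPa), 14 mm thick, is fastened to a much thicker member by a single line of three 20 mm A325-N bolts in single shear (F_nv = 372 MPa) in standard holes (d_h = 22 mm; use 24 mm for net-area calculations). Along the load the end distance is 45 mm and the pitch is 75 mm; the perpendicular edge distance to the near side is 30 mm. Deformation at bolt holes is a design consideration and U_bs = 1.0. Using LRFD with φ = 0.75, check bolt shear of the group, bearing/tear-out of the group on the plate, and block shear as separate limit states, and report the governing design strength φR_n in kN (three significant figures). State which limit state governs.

Bolt shear: A_b = π·20²/4 = 314.2 mm²; R_n = 372 × 314.2 × 3 × 1 / 1000 = 350.6 kN → 0.75 × 350.6 = 263 kN.
Bearing: edge l_c = 34, r_n = 257 kN; interior l_c = 53, r_n = 302.4 kN; R_n = 257 + 2·302.4 = 861.8 kN → 646 kN.
Block shear: A_gv = 2730, A_nv = 1890, A_nt = 252 mm²; R_n = min(0.6F_uA_nv, 0.6F_yA_gv) + U_bs·F_u·A_nt = 623.7 kN → 468 kN.
Bolt shear governs: 263 kN.

263 kN (bolt shear governs)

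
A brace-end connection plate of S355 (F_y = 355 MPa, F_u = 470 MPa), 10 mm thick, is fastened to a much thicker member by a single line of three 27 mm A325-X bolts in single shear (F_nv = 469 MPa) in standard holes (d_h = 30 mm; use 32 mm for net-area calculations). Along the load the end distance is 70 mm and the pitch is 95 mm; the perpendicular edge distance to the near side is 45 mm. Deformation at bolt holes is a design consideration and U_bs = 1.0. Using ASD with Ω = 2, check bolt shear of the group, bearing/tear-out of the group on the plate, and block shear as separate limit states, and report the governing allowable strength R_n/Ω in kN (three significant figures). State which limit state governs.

322 kN (block shear governs)

Bolt shear: A_b = π·27²/4 = 572.6 mm²; R_n = 469 × 572.6 × 3 × 1 / 1000 = 805.6 kN → 805.6 / 2 = 403 kN.
Bearing: edge l_c = 55, r_n = 304.6 kN; interior l_c = 65, r_n = 304.6 kN; R_n = 304.6 + 2·304.6 = 913.7 kN → 457 kN.
Block shear: A_gv = 2600, A_nv = 1800, A_nt = 290 mm²; R_n = min(0.6F_uA_nv, 0.6F_yA_gv) + U_bs·F_u·A_nt = 643.9 kN → 322 kN.
Block shear governs: 322 kN.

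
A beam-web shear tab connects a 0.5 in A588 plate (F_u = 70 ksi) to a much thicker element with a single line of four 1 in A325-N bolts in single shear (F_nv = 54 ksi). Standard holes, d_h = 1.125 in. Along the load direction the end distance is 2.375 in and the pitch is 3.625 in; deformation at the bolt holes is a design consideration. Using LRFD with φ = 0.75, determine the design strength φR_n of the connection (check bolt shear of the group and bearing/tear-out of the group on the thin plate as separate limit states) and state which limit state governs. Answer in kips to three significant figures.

Bolt shear: A_b = π·1²/4 = 0.7854 in²; R_n = 54 × 0.7854 × 4 × 1 = 169.6 kips → 0.75 × 169.6 = 127 kips.
Bearing (1.2 l_c t F_u ≤ 2.4 d t F_u): upper limit = 2.4·1·0.5·70 = 84 kips.
  Edge l_c = 2.375 − 1.125/2 = 1.812 → r_n = 76.12 kips; interior l_c = 3.625 − 1.125 = 2.5 → r_n = 84 kips.
  R_n,bearing = 1·76.12 + 3·84 = 328.1 kips → 0.75 × 328.1 = 246 kips.
Bolt shear governs: 127 kips.

127 kips (bolt shear governs)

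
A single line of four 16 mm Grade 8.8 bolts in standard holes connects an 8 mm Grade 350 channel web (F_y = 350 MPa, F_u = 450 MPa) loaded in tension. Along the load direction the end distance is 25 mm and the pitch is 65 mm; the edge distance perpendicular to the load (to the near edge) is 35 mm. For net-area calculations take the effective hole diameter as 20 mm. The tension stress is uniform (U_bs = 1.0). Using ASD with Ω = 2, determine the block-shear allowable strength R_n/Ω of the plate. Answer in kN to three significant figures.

Shear plane L_v = 25 + 3·65 = 220 mm; A_gv = 220 × 8 = 1760 mm².
A_nv = (220 − 3.5·20) × 8 = 1200 mm².
A_nt = (35 − 0.5·20) × 8 = 200 mm².
0.6 F_u A_nv = 324 kN; 0.6 F_y A_gv = 369.6 kN → shear rupture governs the shear term.
R_n = 324 + 1.0 × 450 × 200 / 1000 = 414 kN.
Allowable strength R_n/Ω = 414 / 2 = 207 kN.

207 kN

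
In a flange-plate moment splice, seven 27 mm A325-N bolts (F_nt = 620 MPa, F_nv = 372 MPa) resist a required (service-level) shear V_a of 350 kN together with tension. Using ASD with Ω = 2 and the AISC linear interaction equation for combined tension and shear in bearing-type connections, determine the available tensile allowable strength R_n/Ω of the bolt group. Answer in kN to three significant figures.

1030 kN

A_b = π·27²/4 = 572.6 mm²; f_rv = 350 × 1000 / (7 × 572.6) = 87.33 MPa.
F'_nt = 1.3 F_nt − (Ω F_nt / F_nv) f_rv = 1.3·620 − (2·620/372)·87.33 = 514.9 MPa, capped at F_nt → F'_nt = 514.9 MPa.
R_n = F'_nt · A_b · n = 514.9 × 572.6 × 7 / 1000 = 2064 kN.
Allowable strength R_n/Ω = 2064 / 2 = 1030 kN.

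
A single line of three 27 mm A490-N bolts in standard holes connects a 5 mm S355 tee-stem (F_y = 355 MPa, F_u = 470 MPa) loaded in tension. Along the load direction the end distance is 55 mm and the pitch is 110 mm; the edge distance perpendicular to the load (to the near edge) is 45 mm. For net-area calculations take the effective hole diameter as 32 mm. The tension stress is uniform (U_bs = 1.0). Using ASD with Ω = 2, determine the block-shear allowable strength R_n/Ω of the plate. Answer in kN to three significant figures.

Shear plane L_v = 55 + 2·110 = 275 mm; A_gv = 275 × 5 = 1375 mm².
A_nv = (275 − 2.5·32) × 5 = 975 mm².
A_nt = (45 − 0.5·32) × 5 = 145 mm².
0.6 F_u A_nv = 274.9 kN; 0.6 F_y A_gv = 292.9 kN → shear rupture governs the shear term.
R_n = 274.9 + 1.0 × 470 × 145 / 1000 = 343.1 kN.
Allowable strength R_n/Ω = 343.1 / 2 = 172 kN.

172 kN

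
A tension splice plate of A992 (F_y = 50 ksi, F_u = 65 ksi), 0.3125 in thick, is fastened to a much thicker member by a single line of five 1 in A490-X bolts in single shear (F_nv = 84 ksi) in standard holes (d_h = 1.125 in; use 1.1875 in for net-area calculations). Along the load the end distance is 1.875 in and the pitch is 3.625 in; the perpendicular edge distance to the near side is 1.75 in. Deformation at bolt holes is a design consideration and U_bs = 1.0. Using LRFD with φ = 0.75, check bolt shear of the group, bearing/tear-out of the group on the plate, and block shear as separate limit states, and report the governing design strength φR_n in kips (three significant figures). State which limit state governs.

118 kips (block shear governs)

Bolt shear: A_b = π·1²/4 = 0.7854 in²; R_n = 84 × 0.7854 × 5 × 1 = 329.9 kips → 0.75 × 329.9 = 247 kips.
Bearing: edge l_c = 1.312, r_n = 31.99 kips; interior l_c = 2.5, r_n = 48.75 kips; R_n = 31.99 + 4·48.75 = 227 kips → 170 kips.
Block shear: A_gv = 5.117, A_nv = 3.447, A_nt = 0.3613 in²; R_n = min(0.6F_uA_nv, 0.6F_yA_gv) + U_bs·F_u·A_nt = 157.9 kips → 118 kips.
Block shear governs: 118 kips.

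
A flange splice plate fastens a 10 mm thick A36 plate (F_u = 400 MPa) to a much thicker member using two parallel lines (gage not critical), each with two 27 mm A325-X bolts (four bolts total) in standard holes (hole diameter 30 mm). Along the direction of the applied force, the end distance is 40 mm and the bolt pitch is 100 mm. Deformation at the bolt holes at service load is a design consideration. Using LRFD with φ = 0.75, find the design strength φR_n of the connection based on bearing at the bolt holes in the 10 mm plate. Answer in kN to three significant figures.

569 kN

Per bolt r_n = 1.2 l_c t F_u ≤ 2.4 d t F_u; upper limit = 2.4 × 27 × 10 × 400 / 1000 = 259.2 kN.
Edge bolt: l_c = 40 − 30/2 = 25 mm → 1.2 × 25 × 10 × 400 / 1000 = 120 → r_n = 120 kN.
Interior bolts: l_c = 100 − 30 = 70 mm → 1.2 × 70 × 10 × 400 / 1000 = 336 → r_n = 259.2 kN.
R_n = 2 × 120 + 2 × 259.2 = 758.4 kN.
Design strength φR_n = 0.75 × 758.4 = 569 kN.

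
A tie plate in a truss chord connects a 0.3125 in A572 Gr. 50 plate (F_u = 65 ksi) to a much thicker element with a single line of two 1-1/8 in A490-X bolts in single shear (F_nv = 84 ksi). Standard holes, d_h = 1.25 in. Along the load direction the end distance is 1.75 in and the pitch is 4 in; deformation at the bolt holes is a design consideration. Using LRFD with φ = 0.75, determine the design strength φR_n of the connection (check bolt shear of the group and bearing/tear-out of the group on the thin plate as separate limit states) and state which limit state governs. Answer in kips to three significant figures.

61.7 kips (bearing governs)

Bolt shear: A_b = π·1.125²/4 = 0.994 in²; R_n = 84 × 0.994 × 2 × 1 = 167 kips → 0.75 × 167 = 125 kips.
Bearing (1.2 l_c t F_u ≤ 2.4 d t F_u): upper limit = 2.4·1.125·0.3125·65 = 54.84 kips.
  Edge l_c = 1.75 − 1.25/2 = 1.125 → r_n = 27.42 kips; interior l_c = 4 − 1.25 = 2.75 → r_n = 54.84 kips.
  R_n,bearing = 1·27.42 + 1·54.84 = 82.27 kips → 0.75 × 82.27 = 61.7 kips.
Bearing governs: 61.7 kips.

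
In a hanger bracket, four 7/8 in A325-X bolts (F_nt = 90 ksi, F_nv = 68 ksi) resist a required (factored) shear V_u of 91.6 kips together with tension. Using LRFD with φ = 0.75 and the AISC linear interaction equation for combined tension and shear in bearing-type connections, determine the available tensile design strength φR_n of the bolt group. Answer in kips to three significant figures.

89.8 kips

A_b = π·0.875²/4 = 0.6013 in²; f_rv = 91.6 / (4 × 0.6013) = 38.08 ksi.
F'_nt = 1.3 F_nt − (F_nt / φF_nv) f_rv = 1.3·90 − (90/(0.75·68))·38.08 = 49.79 ksi, capped at F_nt → F'_nt = 49.79 ksi.
R_n = F'_nt · A_b · n = 49.79 × 0.6013 × 4 = 119.8 kips.
Design strength φR_n = 0.75 × 119.8 = 89.8 kips.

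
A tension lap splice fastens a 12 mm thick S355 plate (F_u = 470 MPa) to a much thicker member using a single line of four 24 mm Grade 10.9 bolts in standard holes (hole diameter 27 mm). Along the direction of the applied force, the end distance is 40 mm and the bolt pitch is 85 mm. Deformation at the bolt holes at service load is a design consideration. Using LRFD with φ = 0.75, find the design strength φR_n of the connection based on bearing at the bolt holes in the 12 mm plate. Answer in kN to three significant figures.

865 kN

Per bolt r_n = 1.2 l_c t F_u ≤ 2.4 d t F_u; upper limit = 2.4 × 24 × 12 × 470 / 1000 = 324.9 kN.
Edge bolt: l_c = 40 − 27/2 = 26.5 mm → 1.2 × 26.5 × 12 × 470 / 1000 = 179.4 → r_n = 179.4 kN.
Interior bolts: l_c = 85 − 27 = 58 mm → 1.2 × 58 × 12 × 470 / 1000 = 392.5 → r_n = 324.9 kN.
R_n = 1 × 179.4 + 3 × 324.9 = 1154 kN.
Design strength φR_n = 0.75 × 1154 = 865 kN.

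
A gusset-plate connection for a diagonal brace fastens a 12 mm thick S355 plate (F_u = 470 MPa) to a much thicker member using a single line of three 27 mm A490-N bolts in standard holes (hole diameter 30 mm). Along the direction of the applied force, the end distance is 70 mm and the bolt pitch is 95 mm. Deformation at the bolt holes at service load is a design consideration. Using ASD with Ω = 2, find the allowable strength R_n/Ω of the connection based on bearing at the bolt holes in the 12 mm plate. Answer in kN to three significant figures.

Per bolt r_n = 1.2 l_c t F_u ≤ 2.4 d t F_u; upper limit = 2.4 × 27 × 12 × 470 / 1000 = 365.5 kN.
Edge bolt: l_c = 70 − 30/2 = 55 mm → 1.2 × 55 × 12 × 470 / 1000 = 372.2 → r_n = 365.5 kN.
Interior bolts: l_c = 95 − 30 = 65 mm → 1.2 × 65 × 12 × 470 / 1000 = 439.9 → r_n = 365.5 kN.
R_n = 1 × 365.5 + 2 × 365.5 = 1096 kN.
Allowable strength R_n/Ω = 1096 / 2 = 548 kN.

548 kN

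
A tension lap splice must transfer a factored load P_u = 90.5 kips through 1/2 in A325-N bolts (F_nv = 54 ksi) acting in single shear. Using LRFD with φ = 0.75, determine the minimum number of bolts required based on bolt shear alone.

12 bolts

A_b = π·0.5²/4 = 0.1963 in².
Per-bolt design strength φR_n = 0.75 × 54 × 0.1963 × 1 = 7.952 kips.
n ≥ 90.5 / 7.952 = 11.38 → use 12 bolts.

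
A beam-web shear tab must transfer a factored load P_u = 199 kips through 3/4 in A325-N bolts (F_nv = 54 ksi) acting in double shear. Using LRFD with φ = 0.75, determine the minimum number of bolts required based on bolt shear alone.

6 bolts

A_b = π·0.75²/4 = 0.4418 in².
Per-bolt design strength φR_n = 0.75 × 54 × 0.4418 × 2 = 35.78 kips.
n ≥ 199 / 35.78 = 5.561 → use 6 bolts.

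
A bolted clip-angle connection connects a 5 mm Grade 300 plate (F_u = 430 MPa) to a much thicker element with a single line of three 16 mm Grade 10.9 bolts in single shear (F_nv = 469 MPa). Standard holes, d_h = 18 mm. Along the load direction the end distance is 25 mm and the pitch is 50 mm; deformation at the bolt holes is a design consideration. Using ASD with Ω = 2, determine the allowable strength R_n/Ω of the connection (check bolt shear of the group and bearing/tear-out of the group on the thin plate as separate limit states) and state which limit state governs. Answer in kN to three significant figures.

103 kN (bearing governs)

Bolt shear: A_b = π·16²/4 = 201.1 mm²; R_n = 469 × 201.1 × 3 × 1 / 1000 = 282.9 kN → 282.9 / 2 = 141 kN.
Bearing (1.2 l_c t F_u ≤ 2.4 d t F_u): upper limit = 2.4·16·5·430 / 1000 = 82.56 kN.
  Edge l_c = 25 − 18/2 = 16 → r_n = 41.28 kN; interior l_c = 50 − 18 = 32 → r_n = 82.56 kN.
  R_n,bearing = 1·41.28 + 2·82.56 = 206.4 kN → 206.4 / 2 = 103 kN.
Bearing governs: 103 kN.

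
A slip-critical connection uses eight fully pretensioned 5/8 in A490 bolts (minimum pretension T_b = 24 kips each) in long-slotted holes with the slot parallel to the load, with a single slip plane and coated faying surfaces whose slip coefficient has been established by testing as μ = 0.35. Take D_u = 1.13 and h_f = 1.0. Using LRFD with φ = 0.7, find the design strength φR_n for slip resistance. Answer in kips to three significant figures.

53.2 kips

R_n = μ · D_u · h_f · T_b · n_s · n_b = 0.35 × 1.13 × 1.0 × 24 × 1 × 8 = 75.94 kips.
Design strength φR_n = 0.7 × 75.94 = 53.2 kips.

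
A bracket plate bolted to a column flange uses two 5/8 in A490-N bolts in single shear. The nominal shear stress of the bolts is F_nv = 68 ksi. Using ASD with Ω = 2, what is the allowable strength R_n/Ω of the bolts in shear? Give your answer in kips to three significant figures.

20.9 kips

A_b = π × 0.625² / 4 = 0.3068 in².
R_n = F_nv · A_b · n · n_s = 68 × 0.3068 × 2 × 1 = 41.72 kips.
Allowable strength R_n/Ω = 41.72 / 2 = 20.9 kips.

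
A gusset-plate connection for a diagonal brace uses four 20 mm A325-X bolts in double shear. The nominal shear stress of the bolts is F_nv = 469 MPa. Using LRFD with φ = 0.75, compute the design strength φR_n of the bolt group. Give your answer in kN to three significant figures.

A_b = π × 20² / 4 = 314.2 mm².
R_n = F_nv · A_b · n · n_s = 469 × 314.2 × 4 × 2 / 1000 = 1179 kN.
Design strength φR_n = 0.75 × 1179 = 884 kN.

884 kN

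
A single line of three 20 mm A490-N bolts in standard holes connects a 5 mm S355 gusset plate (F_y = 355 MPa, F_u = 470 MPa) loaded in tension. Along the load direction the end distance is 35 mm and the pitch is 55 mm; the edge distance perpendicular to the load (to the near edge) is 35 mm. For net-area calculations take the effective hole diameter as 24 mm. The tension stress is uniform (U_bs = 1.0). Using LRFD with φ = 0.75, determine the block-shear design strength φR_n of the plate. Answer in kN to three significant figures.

130 kN

Shear plane L_v = 35 + 2·55 = 145 mm; A_gv = 145 × 5 = 725 mm².
A_nv = (145 − 2.5·24) × 5 = 425 mm².
A_nt = (35 − 0.5·24) × 5 = 115 mm².
0.6 F_u A_nv = 119.9 kN; 0.6 F_y A_gv = 154.4 kN → shear rupture governs the shear term.
R_n = 119.9 + 1.0 × 470 × 115 / 1000 = 173.9 kN.
Design strength φR_n = 0.75 × 173.9 = 130 kN.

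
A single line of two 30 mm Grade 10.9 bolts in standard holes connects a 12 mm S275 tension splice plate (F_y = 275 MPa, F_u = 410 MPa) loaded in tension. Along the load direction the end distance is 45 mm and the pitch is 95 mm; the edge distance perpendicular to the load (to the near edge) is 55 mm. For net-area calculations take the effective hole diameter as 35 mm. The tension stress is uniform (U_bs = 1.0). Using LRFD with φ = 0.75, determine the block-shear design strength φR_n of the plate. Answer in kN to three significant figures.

Shear plane L_v = 45 + 1·95 = 140 mm; A_gv = 140 × 12 = 1680 mm².
A_nv = (140 − 1.5·35) × 12 = 1050 mm².
A_nt = (55 − 0.5·35) × 12 = 450 mm².
0.6 F_u A_nv = 258.3 kN; 0.6 F_y A_gv = 277.2 kN → shear rupture governs the shear term.
R_n = 258.3 + 1.0 × 410 × 450 / 1000 = 442.8 kN.
Design strength φR_n = 0.75 × 442.8 = 332 kN.

332 kN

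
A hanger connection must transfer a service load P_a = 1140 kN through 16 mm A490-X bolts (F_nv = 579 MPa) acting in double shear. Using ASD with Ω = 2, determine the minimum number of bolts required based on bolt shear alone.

10 bolts

A_b = π·16²/4 = 201.1 mm².
Per-bolt allowable strength R_n/Ω = 579 × 201.1 × 2 / 1000 / 2 = 116.4 kN.
n ≥ 1140 / 116.4 = 9.793 → use 10 bolts.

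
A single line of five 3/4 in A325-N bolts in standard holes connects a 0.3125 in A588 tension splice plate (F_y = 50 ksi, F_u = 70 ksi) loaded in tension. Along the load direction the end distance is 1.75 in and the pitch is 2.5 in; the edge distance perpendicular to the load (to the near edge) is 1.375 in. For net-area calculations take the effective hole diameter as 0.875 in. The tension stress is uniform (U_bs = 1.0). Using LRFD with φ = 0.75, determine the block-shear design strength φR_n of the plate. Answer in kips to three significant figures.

92.3 kips

Shear plane L_v = 1.75 + 4·2.5 = 11.75 in; A_gv = 11.75 × 0.3125 = 3.672 in².
A_nv = (11.75 − 4.5·0.875) × 0.3125 = 2.441 in².
A_nt = (1.375 − 0.5·0.875) × 0.3125 = 0.293 in².
0.6 F_u A_nv = 102.5 kips; 0.6 F_y A_gv = 110.2 kips → shear rupture governs the shear term.
R_n = 102.5 + 1.0 × 70 × 0.293 = 123 kips.
Design strength φR_n = 0.75 × 123 = 92.3 kips.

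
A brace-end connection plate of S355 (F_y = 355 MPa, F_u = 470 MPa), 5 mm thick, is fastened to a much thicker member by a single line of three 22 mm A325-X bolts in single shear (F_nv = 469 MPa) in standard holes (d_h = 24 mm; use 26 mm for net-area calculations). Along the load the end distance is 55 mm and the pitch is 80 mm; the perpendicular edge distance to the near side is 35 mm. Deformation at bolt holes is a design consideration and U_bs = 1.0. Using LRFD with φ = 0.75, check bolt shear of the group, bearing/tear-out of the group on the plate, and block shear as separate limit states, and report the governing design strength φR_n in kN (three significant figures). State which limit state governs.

197 kN (block shear governs)

Bolt shear: A_b = π·22²/4 = 380.1 mm²; R_n = 469 × 380.1 × 3 × 1 / 1000 = 534.8 kN → 0.75 × 534.8 = 401 kN.
Bearing: edge l_c = 43, r_n = 121.3 kN; interior l_c = 56, r_n = 124.1 kN; R_n = 121.3 + 2·124.1 = 369.4 kN → 277 kN.
Block shear: A_gv = 1075, A_nv = 750, A_nt = 110 mm²; R_n = min(0.6F_uA_nv, 0.6F_yA_gv) + U_bs·F_u·A_nt = 263.2 kN → 197 kN.
Block shear governs: 197 kN.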